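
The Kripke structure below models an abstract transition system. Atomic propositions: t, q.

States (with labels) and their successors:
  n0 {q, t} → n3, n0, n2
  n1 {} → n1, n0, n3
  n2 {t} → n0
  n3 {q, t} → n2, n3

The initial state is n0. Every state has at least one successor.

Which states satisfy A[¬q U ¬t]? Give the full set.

States satisfying ¬q: {n1, n2}.
States satisfying ¬t: {n1}.
States satisfying A[¬q U ¬t]: {n1}.

{n1}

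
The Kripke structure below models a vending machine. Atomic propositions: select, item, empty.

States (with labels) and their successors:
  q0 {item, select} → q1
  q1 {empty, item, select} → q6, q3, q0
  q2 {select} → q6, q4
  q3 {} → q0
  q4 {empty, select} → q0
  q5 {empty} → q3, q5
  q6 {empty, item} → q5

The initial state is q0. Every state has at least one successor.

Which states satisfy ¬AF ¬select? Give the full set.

States satisfying ¬select: {q3, q5, q6}.
States satisfying AF ¬select: {q3, q5, q6}.
States satisfying ¬AF ¬select: {q0, q1, q2, q4}.

{q0, q1, q2, q4}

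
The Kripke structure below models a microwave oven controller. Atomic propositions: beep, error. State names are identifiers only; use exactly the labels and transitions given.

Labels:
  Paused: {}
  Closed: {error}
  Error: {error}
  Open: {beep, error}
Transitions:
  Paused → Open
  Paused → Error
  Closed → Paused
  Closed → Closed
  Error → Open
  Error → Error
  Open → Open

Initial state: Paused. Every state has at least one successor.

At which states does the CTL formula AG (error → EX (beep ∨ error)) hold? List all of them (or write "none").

States satisfying error → EX (beep ∨ error): {Paused, Closed, Error, Open}.
States satisfying AG (error → EX (beep ∨ error)): {Paused, Closed, Error, Open}.

{Paused, Closed, Error, Open}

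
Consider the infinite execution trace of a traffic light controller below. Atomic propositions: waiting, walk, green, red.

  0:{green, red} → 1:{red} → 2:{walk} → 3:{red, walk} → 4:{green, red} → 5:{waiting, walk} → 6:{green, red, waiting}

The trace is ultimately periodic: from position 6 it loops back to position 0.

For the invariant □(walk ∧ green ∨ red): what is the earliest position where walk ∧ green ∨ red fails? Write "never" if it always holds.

2

Check walk ∧ green ∨ red at each position in order: 0 ✓, 1 ✓.
At position 2 the labels are {walk}, so walk ∧ green ∨ red is false there. This is the first violation.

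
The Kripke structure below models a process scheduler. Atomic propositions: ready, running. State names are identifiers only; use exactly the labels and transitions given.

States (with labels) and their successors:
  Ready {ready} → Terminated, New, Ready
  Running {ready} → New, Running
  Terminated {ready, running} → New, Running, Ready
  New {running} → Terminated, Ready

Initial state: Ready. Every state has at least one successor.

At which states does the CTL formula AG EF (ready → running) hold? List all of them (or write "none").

States satisfying EF (ready → running): {Ready, Running, Terminated, New}.
States satisfying AG EF (ready → running): {Ready, Running, Terminated, New}.

{Ready, Running, Terminated, New}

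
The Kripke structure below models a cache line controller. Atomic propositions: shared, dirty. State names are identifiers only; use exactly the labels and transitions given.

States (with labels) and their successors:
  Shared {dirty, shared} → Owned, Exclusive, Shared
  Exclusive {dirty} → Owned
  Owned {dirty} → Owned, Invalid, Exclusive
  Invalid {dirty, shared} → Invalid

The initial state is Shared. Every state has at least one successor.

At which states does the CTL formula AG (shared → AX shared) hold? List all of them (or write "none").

{Exclusive, Owned, Invalid}

States satisfying shared → AX shared: {Exclusive, Owned, Invalid}.
States satisfying AG (shared → AX shared): {Exclusive, Owned, Invalid}.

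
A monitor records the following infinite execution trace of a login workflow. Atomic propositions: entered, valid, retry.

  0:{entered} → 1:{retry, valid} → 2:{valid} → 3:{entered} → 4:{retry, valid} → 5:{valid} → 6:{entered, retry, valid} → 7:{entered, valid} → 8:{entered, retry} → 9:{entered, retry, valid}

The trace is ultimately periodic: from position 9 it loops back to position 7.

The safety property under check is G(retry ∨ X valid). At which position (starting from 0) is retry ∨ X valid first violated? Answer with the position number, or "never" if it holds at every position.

2

Check retry ∨ X valid at each position in order: 0 ✓, 1 ✓.
At position 2 the labels are {valid} and the next position 3 has {entered}, so retry ∨ X valid is false there. This is the first violation.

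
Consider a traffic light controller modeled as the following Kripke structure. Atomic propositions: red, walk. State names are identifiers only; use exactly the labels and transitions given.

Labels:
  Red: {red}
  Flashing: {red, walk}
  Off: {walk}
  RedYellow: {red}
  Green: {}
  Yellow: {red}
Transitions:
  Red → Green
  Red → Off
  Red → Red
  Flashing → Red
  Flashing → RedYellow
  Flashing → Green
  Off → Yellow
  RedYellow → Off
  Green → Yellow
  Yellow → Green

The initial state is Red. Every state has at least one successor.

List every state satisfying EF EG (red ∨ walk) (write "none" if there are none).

States satisfying EG (red ∨ walk): {Red, Flashing}.
States satisfying EF EG (red ∨ walk): {Red, Flashing}.

{Red, Flashing}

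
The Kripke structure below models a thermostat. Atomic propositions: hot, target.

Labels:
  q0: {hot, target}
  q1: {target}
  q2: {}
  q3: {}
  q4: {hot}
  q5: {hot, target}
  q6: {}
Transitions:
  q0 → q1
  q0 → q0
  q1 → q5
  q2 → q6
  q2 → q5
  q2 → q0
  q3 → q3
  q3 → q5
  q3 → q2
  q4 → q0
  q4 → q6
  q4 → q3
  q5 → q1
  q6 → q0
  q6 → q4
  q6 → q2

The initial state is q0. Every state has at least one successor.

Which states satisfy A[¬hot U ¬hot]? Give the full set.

{q1, q2, q3, q6}

States satisfying ¬hot: {q1, q2, q3, q6}.
States satisfying A[¬hot U ¬hot]: {q1, q2, q3, q6}.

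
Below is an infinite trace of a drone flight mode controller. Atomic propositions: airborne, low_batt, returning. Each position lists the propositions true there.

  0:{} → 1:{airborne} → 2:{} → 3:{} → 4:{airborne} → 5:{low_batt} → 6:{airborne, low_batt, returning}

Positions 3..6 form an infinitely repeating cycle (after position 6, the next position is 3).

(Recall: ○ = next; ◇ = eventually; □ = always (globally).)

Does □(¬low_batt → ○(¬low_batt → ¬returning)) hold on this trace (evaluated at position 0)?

¬low_batt → ○(¬low_batt → ¬returning) holds at every position 0..6, and those are all positions ever visited, so □(¬low_batt → ○(¬low_batt → ¬returning)) holds.
Positions where ¬low_batt holds: 0, 1, 2, 3, 4.
Check ○(¬low_batt → ¬returning) at each: 0→ok, 1→ok, 2→ok, 3→ok, 4→ok.

Holds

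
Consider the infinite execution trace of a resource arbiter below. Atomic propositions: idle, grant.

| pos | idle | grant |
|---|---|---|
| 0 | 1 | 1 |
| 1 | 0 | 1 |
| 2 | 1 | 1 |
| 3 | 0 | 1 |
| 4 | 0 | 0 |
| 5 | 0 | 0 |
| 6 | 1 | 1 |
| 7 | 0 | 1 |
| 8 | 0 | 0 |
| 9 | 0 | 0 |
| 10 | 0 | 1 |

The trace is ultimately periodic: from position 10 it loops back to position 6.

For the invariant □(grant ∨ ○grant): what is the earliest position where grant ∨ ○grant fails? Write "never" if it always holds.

4

Check grant ∨ ○grant at each position in order: 0 ✓, 1 ✓, 2 ✓, 3 ✓.
At position 4 the labels are {} and the next position 5 has {}, so grant ∨ ○grant is false there. This is the first violation.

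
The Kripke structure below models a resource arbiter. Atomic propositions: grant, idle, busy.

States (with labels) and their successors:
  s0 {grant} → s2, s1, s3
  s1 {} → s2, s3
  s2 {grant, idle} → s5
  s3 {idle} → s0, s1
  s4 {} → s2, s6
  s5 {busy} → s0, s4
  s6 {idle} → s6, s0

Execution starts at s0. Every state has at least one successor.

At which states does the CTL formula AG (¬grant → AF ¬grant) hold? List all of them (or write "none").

States satisfying ¬grant → AF ¬grant: {s0, s1, s2, s3, s4, s5, s6}.
States satisfying AG (¬grant → AF ¬grant): {s0, s1, s2, s3, s4, s5, s6}.

{s0, s1, s2, s3, s4, s5, s6}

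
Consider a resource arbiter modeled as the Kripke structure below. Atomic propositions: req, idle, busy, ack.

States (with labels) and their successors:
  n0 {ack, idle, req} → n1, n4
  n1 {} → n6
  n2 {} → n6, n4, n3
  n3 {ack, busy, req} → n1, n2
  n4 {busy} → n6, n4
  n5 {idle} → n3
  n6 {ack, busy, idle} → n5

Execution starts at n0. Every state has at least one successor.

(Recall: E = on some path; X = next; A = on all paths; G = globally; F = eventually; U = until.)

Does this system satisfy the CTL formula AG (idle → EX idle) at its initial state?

Does not hold

States satisfying idle → EX idle: {n1, n2, n3, n4, n6}.
States satisfying AG (idle → EX idle): ∅.
n0 is reachable from n0 and violates idle → EX idle, so AG fails at n0.
n0 ∉ Sat(AG (idle → EX idle)).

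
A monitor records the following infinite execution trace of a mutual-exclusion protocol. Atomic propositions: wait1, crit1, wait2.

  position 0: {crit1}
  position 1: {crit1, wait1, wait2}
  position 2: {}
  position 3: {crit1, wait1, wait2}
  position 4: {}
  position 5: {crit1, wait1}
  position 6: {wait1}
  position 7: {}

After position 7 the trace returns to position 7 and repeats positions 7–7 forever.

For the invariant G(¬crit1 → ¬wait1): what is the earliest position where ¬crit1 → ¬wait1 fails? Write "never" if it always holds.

6

Check ¬crit1 → ¬wait1 at each position in order: 0 ✓, 1 ✓, 2 ✓, 3 ✓, 4 ✓, 5 ✓.
At position 6 the labels are {wait1}, so ¬crit1 → ¬wait1 is false there. This is the first violation.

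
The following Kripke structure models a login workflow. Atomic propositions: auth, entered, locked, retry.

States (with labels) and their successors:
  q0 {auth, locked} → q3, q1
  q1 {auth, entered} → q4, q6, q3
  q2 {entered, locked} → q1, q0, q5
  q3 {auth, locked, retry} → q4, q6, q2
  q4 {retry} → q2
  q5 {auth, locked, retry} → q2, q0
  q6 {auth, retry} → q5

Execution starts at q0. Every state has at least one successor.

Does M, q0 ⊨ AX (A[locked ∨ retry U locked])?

States satisfying A[locked ∨ retry U locked]: {q0, q2, q3, q4, q5, q6}.
States satisfying AX (A[locked ∨ retry U locked]): {q1, q3, q4, q5, q6}.
q0 ∉ Sat(AX (A[locked ∨ retry U locked])).

Violated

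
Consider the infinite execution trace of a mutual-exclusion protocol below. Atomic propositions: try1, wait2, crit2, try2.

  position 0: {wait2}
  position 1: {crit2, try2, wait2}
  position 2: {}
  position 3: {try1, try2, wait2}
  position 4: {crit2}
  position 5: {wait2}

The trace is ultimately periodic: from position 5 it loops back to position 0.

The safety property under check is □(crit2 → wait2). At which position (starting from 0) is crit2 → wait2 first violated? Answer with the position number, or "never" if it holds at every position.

Check crit2 → wait2 at each position in order: 0 ✓, 1 ✓, 2 ✓, 3 ✓.
At position 4 the labels are {crit2}, so crit2 → wait2 is false there. This is the first violation.

4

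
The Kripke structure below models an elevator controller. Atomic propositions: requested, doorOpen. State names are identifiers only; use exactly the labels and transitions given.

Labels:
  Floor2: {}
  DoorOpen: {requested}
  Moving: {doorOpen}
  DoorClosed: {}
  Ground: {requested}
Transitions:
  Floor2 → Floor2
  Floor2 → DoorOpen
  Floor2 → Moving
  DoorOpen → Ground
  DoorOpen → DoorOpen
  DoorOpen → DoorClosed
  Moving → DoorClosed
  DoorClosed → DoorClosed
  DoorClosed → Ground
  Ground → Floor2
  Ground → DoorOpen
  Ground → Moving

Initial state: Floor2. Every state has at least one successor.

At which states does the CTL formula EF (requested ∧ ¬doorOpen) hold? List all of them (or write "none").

States satisfying requested ∧ ¬doorOpen: {DoorOpen, Ground}.
States satisfying EF (requested ∧ ¬doorOpen): {Floor2, DoorOpen, Moving, DoorClosed, Ground}.

{Floor2, DoorOpen, Moving, DoorClosed, Ground}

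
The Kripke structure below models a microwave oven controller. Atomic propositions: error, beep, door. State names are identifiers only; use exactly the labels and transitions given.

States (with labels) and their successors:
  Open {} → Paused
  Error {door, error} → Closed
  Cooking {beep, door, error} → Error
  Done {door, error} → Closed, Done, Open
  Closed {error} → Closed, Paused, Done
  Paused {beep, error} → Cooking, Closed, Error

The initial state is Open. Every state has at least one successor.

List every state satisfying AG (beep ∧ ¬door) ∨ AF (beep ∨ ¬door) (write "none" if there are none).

{Open, Error, Cooking, Closed, Paused}

States satisfying beep ∧ ¬door: {Paused}.
States satisfying AG (beep ∧ ¬door): ∅.
States satisfying beep ∨ ¬door: {Open, Cooking, Closed, Paused}.
States satisfying AF (beep ∨ ¬door): {Open, Error, Cooking, Closed, Paused}.
States satisfying AG (beep ∧ ¬door) ∨ AF (beep ∨ ¬door): {Open, Error, Cooking, Closed, Paused}.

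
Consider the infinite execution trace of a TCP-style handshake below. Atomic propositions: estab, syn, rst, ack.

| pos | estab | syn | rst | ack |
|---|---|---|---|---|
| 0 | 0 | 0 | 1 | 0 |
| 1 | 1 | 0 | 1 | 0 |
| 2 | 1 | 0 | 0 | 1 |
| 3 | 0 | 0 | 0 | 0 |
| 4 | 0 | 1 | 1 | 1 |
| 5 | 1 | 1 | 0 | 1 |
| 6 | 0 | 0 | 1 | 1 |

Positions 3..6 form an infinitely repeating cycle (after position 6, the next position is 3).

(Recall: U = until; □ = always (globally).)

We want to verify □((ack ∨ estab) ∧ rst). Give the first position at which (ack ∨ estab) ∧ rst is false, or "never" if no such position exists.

0

At position 0 the labels are {rst}, so (ack ∨ estab) ∧ rst is false there. This is the first violation.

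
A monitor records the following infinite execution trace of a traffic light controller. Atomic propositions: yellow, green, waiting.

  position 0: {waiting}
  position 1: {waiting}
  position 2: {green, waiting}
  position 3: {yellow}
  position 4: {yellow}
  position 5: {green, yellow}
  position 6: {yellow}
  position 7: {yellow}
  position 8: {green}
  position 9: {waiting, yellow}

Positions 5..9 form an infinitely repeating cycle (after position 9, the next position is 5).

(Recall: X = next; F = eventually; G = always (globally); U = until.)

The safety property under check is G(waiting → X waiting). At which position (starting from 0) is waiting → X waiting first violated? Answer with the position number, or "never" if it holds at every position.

2

Check waiting → X waiting at each position in order: 0 ✓, 1 ✓.
At position 2 the labels are {green, waiting} and the next position 3 has {yellow}, so waiting → X waiting is false there. This is the first violation.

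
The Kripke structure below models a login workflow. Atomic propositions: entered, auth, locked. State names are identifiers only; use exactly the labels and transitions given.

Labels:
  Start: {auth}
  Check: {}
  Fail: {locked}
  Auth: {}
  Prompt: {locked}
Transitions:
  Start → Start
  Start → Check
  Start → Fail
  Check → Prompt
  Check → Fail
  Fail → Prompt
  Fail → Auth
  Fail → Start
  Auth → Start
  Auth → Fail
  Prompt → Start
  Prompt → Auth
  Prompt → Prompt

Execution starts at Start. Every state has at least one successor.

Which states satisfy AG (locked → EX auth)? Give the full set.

States satisfying locked → EX auth: {Start, Check, Fail, Auth, Prompt}.
States satisfying AG (locked → EX auth): {Start, Check, Fail, Auth, Prompt}.

{Start, Check, Fail, Auth, Prompt}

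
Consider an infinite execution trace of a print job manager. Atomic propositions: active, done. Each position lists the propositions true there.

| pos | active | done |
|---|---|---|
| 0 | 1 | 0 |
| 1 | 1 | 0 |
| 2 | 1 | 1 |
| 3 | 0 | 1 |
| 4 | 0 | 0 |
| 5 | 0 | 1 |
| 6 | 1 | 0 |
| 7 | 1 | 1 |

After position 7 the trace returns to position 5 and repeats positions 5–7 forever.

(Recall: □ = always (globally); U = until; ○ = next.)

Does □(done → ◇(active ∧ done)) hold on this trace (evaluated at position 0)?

done → ◇(active ∧ done) holds at every position 0..7, and those are all positions ever visited, so □(done → ◇(active ∧ done)) holds.
Positions where done holds: 2, 3, 5, 7.
Check ◇(active ∧ done) at each: 2→ok, 3→ok, 5→ok, 7→ok.

Holds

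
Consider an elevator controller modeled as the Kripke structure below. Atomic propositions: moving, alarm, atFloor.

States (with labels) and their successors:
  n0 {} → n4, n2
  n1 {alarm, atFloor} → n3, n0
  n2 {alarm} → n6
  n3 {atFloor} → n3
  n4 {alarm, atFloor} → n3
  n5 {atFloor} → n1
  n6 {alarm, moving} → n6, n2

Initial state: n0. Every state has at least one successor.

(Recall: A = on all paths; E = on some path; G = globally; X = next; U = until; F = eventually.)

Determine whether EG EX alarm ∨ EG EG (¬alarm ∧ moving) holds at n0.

States satisfying EX alarm: {n0, n2, n5, n6}.
States satisfying EG EX alarm: {n0, n2, n6}.
States satisfying EG (¬alarm ∧ moving): ∅.
States satisfying EG EG (¬alarm ∧ moving): ∅.
States satisfying EG EX alarm ∨ EG EG (¬alarm ∧ moving): {n0, n2, n6}.
n0 ∈ Sat(EG EX alarm ∨ EG EG (¬alarm ∧ moving)).

Yes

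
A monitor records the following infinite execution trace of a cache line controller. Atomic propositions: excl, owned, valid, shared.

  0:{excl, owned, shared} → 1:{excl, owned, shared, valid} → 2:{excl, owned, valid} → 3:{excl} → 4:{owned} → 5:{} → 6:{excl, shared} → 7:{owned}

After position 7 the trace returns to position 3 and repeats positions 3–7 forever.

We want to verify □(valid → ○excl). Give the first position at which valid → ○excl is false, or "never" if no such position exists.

never

valid → ○excl holds at every position 0..7, and those are all the positions the trace ever visits, so the invariant □(valid → ○excl) is never violated.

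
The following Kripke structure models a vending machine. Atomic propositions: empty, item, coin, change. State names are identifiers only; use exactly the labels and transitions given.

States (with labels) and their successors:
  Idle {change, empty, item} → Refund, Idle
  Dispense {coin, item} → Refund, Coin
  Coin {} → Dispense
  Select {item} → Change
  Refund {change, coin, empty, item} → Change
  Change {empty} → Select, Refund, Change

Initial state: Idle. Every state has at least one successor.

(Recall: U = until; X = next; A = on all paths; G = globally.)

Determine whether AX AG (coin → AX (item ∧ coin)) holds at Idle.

No

States satisfying AG (coin → AX (item ∧ coin)): ∅.
States satisfying AX AG (coin → AX (item ∧ coin)): ∅.
Idle ∉ Sat(AX AG (coin → AX (item ∧ coin))).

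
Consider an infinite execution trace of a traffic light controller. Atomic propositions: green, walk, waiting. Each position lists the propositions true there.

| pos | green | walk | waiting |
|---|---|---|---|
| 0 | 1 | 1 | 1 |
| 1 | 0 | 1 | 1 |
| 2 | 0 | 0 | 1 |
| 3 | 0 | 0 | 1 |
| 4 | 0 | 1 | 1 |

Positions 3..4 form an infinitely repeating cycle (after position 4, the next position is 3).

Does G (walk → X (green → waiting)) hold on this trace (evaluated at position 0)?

walk → X (green → waiting) holds at every position 0..4, and those are all positions ever visited, so G (walk → X (green → waiting)) holds.
Positions where walk holds: 0, 1, 4.
Check X (green → waiting) at each: 0→ok, 1→ok, 4→ok.

Yes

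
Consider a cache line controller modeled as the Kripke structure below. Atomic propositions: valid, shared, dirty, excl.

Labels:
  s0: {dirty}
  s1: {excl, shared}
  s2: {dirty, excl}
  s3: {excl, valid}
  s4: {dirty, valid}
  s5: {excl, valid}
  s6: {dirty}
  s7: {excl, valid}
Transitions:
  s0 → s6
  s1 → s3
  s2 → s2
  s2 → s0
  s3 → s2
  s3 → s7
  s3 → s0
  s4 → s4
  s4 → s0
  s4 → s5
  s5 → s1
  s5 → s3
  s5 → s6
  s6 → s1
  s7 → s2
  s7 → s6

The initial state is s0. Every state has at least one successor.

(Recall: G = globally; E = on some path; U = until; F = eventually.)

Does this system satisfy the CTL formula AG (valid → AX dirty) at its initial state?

Does not hold

States satisfying valid → AX dirty: {s0, s1, s2, s6, s7}.
States satisfying AG (valid → AX dirty): ∅.
s3 is reachable from s0 and violates valid → AX dirty, so AG fails at s0.
s0 ∉ Sat(AG (valid → AX dirty)).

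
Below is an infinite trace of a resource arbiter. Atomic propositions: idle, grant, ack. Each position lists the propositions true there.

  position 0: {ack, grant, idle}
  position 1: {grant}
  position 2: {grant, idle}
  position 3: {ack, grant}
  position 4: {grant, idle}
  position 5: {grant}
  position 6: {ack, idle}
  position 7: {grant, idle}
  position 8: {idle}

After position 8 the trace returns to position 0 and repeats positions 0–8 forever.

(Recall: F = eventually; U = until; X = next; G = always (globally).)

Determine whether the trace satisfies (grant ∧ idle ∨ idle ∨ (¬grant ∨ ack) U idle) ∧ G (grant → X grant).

Violated

grant → X grant must hold at every position from 0 onward. It fails at position 5, so G (grant → X grant) is false.
Positions where grant holds: 0, 1, 2, 3, 4, 5, 7.
Check X grant at each: 0→ok, 1→ok, 2→ok, 3→ok, 4→ok, 5→fails, 7→fails.
At position 0: grant ∧ idle ∨ idle ∨ (¬grant ∨ ack) U idle is true; G (grant → X grant) is false; so (grant ∧ idle ∨ idle ∨ (¬grant ∨ ack) U idle) ∧ G (grant → X grant) is false.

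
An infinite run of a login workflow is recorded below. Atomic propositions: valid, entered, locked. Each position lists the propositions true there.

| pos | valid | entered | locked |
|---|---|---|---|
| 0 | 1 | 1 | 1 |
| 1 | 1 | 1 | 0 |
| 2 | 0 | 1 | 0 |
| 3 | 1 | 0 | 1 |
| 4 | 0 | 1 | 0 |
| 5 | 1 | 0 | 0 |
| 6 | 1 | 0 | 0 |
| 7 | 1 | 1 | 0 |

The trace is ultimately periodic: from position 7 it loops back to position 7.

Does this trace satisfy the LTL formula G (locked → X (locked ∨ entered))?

Holds

locked → X (locked ∨ entered) holds at every position 0..7, and those are all positions ever visited, so G (locked → X (locked ∨ entered)) holds.
Positions where locked holds: 0, 3.
Check X (locked ∨ entered) at each: 0→ok, 3→ok.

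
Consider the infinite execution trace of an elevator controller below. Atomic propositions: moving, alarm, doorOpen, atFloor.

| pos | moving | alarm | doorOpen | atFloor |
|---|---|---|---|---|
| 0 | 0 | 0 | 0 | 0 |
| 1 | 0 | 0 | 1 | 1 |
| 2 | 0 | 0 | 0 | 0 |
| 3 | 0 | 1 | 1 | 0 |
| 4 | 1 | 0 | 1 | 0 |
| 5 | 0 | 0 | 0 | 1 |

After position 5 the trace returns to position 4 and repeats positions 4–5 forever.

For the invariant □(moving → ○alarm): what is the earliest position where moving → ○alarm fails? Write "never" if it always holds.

Check moving → ○alarm at each position in order: 0 ✓, 1 ✓, 2 ✓, 3 ✓.
At position 4 the labels are {doorOpen, moving} and the next position 5 has {atFloor}, so moving → ○alarm is false there. This is the first violation.

4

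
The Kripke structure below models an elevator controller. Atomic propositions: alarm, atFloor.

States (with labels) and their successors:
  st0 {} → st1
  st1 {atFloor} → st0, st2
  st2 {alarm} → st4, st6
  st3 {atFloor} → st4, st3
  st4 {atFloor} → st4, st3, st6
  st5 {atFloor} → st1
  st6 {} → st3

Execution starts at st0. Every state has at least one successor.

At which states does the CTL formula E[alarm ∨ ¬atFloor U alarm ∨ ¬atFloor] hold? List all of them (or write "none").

{st0, st2, st6}

States satisfying alarm ∨ ¬atFloor: {st0, st2, st6}.
States satisfying E[alarm ∨ ¬atFloor U alarm ∨ ¬atFloor]: {st0, st2, st6}.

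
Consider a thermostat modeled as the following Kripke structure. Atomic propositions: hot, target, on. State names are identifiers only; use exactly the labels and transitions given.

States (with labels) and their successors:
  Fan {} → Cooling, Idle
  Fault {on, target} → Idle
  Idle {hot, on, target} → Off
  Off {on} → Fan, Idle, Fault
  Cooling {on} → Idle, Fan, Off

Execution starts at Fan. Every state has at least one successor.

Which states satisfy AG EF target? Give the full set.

States satisfying EF target: {Fan, Fault, Idle, Off, Cooling}.
States satisfying AG EF target: {Fan, Fault, Idle, Off, Cooling}.

{Fan, Fault, Idle, Off, Cooling}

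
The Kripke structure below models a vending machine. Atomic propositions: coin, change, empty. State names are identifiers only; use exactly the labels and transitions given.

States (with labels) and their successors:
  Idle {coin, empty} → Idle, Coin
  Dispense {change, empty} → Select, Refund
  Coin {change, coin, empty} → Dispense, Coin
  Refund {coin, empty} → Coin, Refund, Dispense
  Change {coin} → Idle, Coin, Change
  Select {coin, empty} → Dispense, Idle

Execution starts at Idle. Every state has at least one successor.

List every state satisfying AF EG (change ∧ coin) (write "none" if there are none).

{Coin}

States satisfying EG (change ∧ coin): {Coin}.
States satisfying AF EG (change ∧ coin): {Coin}.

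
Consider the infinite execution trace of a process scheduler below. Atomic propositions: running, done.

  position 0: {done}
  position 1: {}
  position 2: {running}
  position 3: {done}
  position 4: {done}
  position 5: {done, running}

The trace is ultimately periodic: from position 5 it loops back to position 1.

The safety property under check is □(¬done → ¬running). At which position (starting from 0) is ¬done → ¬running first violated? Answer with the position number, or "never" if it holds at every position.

Check ¬done → ¬running at each position in order: 0 ✓, 1 ✓.
At position 2 the labels are {running}, so ¬done → ¬running is false there. This is the first violation.

2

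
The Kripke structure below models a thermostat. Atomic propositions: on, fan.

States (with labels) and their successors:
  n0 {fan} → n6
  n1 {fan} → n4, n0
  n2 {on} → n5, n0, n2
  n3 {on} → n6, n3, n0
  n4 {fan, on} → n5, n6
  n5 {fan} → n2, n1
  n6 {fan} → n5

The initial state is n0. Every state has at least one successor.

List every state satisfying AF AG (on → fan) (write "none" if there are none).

none

States satisfying AG (on → fan): ∅.
States satisfying AF AG (on → fan): ∅.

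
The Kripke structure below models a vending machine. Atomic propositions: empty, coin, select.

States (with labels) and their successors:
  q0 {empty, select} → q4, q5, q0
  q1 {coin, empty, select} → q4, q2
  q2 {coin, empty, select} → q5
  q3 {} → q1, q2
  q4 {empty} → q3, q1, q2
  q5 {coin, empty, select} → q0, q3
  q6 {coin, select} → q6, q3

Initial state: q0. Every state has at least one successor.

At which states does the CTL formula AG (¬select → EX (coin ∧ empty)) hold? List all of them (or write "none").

States satisfying ¬select → EX (coin ∧ empty): {q0, q1, q2, q3, q4, q5, q6}.
States satisfying AG (¬select → EX (coin ∧ empty)): {q0, q1, q2, q3, q4, q5, q6}.

{q0, q1, q2, q3, q4, q5, q6}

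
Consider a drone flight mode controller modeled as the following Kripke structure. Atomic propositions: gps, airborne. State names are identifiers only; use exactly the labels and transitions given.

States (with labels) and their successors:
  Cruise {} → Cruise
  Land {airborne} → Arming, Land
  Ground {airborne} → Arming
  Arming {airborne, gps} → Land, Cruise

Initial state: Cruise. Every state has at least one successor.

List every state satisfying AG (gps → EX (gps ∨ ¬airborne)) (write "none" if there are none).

States satisfying gps → EX (gps ∨ ¬airborne): {Cruise, Land, Ground, Arming}.
States satisfying AG (gps → EX (gps ∨ ¬airborne)): {Cruise, Land, Ground, Arming}.

{Cruise, Land, Ground, Arming}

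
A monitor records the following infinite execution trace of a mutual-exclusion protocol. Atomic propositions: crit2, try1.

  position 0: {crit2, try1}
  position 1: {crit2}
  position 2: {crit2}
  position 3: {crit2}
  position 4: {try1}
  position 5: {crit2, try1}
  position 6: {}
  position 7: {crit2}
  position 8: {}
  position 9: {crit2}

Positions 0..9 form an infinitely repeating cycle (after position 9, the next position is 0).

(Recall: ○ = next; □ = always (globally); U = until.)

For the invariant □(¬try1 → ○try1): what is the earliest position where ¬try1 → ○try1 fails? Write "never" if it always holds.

1

Check ¬try1 → ○try1 at each position in order: 0 ✓.
At position 1 the labels are {crit2} and the next position 2 has {crit2}, so ¬try1 → ○try1 is false there. This is the first violation.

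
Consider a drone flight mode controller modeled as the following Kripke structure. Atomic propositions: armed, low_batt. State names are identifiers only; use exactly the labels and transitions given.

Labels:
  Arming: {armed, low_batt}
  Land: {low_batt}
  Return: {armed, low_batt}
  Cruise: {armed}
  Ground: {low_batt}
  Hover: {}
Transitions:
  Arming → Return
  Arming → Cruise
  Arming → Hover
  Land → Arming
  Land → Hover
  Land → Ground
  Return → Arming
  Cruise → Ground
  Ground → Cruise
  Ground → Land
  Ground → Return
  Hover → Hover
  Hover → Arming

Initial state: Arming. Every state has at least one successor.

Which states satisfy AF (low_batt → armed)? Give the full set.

States satisfying low_batt → armed: {Arming, Return, Cruise, Hover}.
States satisfying AF (low_batt → armed): {Arming, Return, Cruise, Hover}.

{Arming, Return, Cruise, Hover}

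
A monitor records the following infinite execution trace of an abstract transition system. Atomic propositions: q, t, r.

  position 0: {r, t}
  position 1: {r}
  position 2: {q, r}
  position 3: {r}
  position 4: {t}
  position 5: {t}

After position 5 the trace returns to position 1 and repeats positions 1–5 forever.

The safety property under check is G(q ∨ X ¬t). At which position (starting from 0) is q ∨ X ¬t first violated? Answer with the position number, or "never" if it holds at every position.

Check q ∨ X ¬t at each position in order: 0 ✓, 1 ✓, 2 ✓.
At position 3 the labels are {r} and the next position 4 has {t}, so q ∨ X ¬t is false there. This is the first violation.

3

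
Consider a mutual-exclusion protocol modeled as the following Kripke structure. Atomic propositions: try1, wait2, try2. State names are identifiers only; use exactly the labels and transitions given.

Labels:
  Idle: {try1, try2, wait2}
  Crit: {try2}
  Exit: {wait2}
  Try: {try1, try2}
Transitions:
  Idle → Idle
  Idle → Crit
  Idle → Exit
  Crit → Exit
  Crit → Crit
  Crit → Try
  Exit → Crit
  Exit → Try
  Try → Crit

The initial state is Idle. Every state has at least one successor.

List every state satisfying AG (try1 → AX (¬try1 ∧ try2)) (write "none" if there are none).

{Crit, Exit, Try}

States satisfying try1 → AX (¬try1 ∧ try2): {Crit, Exit, Try}.
States satisfying AG (try1 → AX (¬try1 ∧ try2)): {Crit, Exit, Try}.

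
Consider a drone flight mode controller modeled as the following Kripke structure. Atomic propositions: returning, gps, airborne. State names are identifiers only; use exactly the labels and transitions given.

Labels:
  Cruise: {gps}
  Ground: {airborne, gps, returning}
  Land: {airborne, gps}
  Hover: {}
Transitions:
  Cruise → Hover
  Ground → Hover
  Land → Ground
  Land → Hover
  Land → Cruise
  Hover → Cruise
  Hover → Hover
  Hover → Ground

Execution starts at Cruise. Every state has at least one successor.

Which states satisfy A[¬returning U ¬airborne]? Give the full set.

States satisfying ¬returning: {Cruise, Land, Hover}.
States satisfying ¬airborne: {Cruise, Hover}.
States satisfying A[¬returning U ¬airborne]: {Cruise, Hover}.

{Cruise, Hover}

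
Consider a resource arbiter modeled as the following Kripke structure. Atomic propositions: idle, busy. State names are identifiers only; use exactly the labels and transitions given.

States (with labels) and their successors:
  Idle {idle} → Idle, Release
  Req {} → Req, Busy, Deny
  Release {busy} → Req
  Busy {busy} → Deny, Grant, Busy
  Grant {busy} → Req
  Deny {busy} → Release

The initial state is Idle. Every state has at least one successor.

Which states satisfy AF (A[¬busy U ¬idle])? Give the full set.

States satisfying A[¬busy U ¬idle]: {Req, Release, Busy, Grant, Deny}.
States satisfying AF (A[¬busy U ¬idle]): {Req, Release, Busy, Grant, Deny}.

{Req, Release, Busy, Grant, Deny}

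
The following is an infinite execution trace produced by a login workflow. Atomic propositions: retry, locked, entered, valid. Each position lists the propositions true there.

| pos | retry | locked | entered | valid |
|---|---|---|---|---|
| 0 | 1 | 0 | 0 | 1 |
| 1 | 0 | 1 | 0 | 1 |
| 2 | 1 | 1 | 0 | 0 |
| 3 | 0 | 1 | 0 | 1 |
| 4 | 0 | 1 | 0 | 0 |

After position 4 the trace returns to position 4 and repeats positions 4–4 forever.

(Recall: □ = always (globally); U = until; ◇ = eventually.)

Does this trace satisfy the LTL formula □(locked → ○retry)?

locked → ○retry must hold at every position from 0 onward. It fails at position 2, so □(locked → ○retry) is false.
Positions where locked holds: 1, 2, 3, 4.
Check ○retry at each: 1→ok, 2→fails, 3→fails, 4→fails.

Violated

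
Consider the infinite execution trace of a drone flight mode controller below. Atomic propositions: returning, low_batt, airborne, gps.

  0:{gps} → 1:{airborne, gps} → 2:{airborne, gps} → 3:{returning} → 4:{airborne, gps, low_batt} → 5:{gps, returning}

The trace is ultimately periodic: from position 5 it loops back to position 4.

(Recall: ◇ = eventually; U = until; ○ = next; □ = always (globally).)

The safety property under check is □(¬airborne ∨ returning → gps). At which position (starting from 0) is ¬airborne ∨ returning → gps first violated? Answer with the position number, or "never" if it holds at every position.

Check ¬airborne ∨ returning → gps at each position in order: 0 ✓, 1 ✓, 2 ✓.
At position 3 the labels are {returning}, so ¬airborne ∨ returning → gps is false there. This is the first violation.

3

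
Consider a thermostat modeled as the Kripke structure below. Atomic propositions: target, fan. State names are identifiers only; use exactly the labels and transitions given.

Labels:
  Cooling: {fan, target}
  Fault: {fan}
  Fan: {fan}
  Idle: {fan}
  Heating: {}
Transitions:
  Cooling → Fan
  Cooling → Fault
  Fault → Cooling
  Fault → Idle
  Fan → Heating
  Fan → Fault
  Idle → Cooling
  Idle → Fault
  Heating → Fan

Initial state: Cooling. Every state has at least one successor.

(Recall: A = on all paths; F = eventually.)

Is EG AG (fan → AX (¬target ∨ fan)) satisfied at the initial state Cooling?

States satisfying AG (fan → AX (¬target ∨ fan)): {Cooling, Fault, Fan, Idle, Heating}.
States satisfying EG AG (fan → AX (¬target ∨ fan)): {Cooling, Fault, Fan, Idle, Heating}.
Cooling ∈ Sat(EG AG (fan → AX (¬target ∨ fan))).

Holds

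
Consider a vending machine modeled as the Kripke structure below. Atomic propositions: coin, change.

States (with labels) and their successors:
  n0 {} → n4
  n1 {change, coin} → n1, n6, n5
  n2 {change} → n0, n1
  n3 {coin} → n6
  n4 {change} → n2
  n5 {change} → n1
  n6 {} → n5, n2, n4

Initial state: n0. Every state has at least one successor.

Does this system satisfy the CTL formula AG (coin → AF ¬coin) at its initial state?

States satisfying coin → AF ¬coin: {n0, n2, n3, n4, n5, n6}.
States satisfying AG (coin → AF ¬coin): ∅.
n1 is reachable from n0 and violates coin → AF ¬coin, so AG fails at n0.
n0 ∉ Sat(AG (coin → AF ¬coin)).

No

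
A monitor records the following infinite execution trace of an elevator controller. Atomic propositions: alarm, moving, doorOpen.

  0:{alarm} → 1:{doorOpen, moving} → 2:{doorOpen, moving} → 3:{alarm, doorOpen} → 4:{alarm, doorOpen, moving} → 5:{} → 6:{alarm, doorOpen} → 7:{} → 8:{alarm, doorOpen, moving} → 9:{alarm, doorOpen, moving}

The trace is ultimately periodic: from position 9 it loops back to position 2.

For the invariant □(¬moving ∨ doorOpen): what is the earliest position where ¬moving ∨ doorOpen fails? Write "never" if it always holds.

¬moving ∨ doorOpen holds at every position 0..9, and those are all the positions the trace ever visits, so the invariant □(¬moving ∨ doorOpen) is never violated.

never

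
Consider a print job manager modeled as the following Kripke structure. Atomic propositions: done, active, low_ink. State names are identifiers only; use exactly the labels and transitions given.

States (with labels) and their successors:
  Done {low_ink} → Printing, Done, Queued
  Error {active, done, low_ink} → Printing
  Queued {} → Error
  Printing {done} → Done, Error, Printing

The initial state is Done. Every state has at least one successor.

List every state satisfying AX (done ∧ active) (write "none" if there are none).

{Queued}

States satisfying done ∧ active: {Error}.
States satisfying AX (done ∧ active): {Queued}.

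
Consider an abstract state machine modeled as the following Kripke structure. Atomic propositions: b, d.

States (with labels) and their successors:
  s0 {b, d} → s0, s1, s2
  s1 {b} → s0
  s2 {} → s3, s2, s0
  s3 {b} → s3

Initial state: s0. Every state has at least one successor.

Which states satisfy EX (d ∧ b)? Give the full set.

{s0, s1, s2}

States satisfying d ∧ b: {s0}.
States satisfying EX (d ∧ b): {s0, s1, s2}.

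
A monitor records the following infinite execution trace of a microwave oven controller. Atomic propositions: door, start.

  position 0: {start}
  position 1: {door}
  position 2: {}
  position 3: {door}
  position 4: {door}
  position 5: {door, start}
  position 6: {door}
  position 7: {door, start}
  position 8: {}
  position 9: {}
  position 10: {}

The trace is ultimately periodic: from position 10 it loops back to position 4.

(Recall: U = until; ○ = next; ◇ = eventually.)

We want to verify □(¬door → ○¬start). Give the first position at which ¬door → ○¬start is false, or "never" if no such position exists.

never

¬door → ○¬start holds at every position 0..10, and those are all the positions the trace ever visits, so the invariant □(¬door → ○¬start) is never violated.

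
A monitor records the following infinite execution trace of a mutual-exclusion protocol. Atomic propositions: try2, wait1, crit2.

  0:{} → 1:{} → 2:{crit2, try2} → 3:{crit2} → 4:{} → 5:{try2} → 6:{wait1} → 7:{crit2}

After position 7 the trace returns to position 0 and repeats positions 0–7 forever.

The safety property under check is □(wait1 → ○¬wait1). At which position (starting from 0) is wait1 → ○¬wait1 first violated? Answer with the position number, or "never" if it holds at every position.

wait1 → ○¬wait1 holds at every position 0..7, and those are all the positions the trace ever visits, so the invariant □(wait1 → ○¬wait1) is never violated.

never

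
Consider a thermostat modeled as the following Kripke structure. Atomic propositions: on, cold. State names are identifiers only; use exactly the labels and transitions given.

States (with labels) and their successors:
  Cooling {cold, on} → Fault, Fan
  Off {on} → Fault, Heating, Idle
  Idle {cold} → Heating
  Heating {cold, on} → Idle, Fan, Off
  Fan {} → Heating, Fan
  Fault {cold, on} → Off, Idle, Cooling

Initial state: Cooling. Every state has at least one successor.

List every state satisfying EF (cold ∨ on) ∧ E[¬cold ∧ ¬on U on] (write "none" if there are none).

States satisfying cold ∨ on: {Cooling, Off, Idle, Heating, Fault}.
States satisfying EF (cold ∨ on): {Cooling, Off, Idle, Heating, Fan, Fault}.
States satisfying ¬cold ∧ ¬on: {Fan}.
States satisfying on: {Cooling, Off, Heating, Fault}.
States satisfying E[¬cold ∧ ¬on U on]: {Cooling, Off, Heating, Fan, Fault}.
States satisfying EF (cold ∨ on) ∧ E[¬cold ∧ ¬on U on]: {Cooling, Off, Heating, Fan, Fault}.

{Cooling, Off, Heating, Fan, Fault}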